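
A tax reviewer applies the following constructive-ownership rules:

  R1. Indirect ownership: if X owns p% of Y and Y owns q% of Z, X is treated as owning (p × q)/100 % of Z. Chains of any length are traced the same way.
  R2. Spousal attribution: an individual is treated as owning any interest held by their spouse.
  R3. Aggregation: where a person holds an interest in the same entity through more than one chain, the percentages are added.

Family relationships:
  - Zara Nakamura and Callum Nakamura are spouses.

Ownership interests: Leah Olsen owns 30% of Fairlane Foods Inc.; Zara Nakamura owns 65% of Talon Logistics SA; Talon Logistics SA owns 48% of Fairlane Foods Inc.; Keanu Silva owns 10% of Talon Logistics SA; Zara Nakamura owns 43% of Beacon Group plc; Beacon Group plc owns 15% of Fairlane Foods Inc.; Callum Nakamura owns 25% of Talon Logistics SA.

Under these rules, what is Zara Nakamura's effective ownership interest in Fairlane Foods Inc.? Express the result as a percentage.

49.65%

By spousal attribution (R2), Zara Nakamura is treated as also owning Callum Nakamura's interest in Talon Logistics SA, giving 65% + 25% = 90%.
Chain via Beacon Group plc (R1): 43% × 15% = 6.45% of Fairlane Foods Inc.
Chain via Talon Logistics SA (R1): 90% × 48% = 43.2% of Fairlane Foods Inc.
Aggregating (R3): 6.45% + 43.2% = 49.65%.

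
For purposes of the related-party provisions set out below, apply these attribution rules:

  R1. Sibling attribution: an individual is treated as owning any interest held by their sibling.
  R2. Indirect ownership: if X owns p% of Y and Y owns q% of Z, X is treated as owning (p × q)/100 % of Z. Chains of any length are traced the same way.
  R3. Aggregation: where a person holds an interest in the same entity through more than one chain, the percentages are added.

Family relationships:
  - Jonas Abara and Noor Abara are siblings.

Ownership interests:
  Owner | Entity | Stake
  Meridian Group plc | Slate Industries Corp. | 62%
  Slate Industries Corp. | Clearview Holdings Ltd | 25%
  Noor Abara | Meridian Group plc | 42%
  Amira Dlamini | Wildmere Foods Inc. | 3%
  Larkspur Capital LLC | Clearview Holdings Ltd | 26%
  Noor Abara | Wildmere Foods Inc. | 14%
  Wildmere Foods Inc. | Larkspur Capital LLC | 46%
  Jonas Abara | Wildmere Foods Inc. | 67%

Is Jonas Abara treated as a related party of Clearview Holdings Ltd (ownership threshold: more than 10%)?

By sibling attribution (R1), Jonas Abara is treated as also owning Noor Abara's interest in Wildmere Foods Inc, giving 67% + 14% = 81%.
By sibling attribution (R1), Jonas Abara is treated as owning Noor Abara's 42% interest in Meridian Group plc.
Chain via Wildmere Foods Inc. → Larkspur Capital LLC (R2): 81% × 46% × 26% = 9.6876% of Clearview Holdings Ltd.
Chain via Meridian Group plc → Slate Industries Corp. (R2): 42% × 62% × 25% = 6.51% of Clearview Holdings Ltd.
Aggregating (R3): 9.6876% + 6.51% = 16.1976%.
16.1976% exceeds the 10% threshold, so Jonas is a related party to Clearview Holdings Ltd.

Yes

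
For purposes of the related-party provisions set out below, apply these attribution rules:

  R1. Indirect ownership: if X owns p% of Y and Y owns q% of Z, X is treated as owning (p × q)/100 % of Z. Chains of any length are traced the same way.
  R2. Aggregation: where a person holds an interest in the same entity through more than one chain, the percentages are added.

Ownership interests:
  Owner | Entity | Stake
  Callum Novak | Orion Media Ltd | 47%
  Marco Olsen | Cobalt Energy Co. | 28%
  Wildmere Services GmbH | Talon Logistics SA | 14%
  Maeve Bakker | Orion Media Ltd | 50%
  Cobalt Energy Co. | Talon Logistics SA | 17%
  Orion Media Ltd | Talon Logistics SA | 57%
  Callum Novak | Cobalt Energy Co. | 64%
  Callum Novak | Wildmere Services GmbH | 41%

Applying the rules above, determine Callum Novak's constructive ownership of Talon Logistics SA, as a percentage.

Chain via Cobalt Energy Co. (R1): 64% × 17% = 10.88% of Talon Logistics SA.
Chain via Orion Media Ltd (R1): 47% × 57% = 26.79% of Talon Logistics SA.
Chain via Wildmere Services GmbH (R1): 41% × 14% = 5.74% of Talon Logistics SA.
Aggregating (R2): 10.88% + 26.79% + 5.74% = 43.41%.

43.41%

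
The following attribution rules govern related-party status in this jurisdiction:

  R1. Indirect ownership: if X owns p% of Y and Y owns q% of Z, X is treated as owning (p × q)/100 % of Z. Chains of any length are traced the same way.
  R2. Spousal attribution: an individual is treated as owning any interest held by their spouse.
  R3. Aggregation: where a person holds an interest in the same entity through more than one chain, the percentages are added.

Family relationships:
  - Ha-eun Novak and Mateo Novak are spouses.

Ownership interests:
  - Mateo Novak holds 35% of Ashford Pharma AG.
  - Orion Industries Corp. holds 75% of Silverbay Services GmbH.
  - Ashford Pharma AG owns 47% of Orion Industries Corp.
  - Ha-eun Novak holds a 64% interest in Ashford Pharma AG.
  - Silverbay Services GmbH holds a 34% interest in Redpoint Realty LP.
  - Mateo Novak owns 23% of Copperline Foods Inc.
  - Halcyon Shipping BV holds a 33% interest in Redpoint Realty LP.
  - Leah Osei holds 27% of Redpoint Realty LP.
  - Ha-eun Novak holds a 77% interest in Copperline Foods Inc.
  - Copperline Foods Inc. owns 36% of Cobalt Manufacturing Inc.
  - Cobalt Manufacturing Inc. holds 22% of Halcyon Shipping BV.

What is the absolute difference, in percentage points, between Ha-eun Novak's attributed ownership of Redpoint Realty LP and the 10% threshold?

4.47875

By spousal attribution (R2), Ha-eun Novak is treated as also owning Mateo Novak's interest in Ashford Pharma AG, giving 64% + 35% = 99%.
By spousal attribution (R2), Ha-eun Novak is treated as also owning Mateo Novak's interest in Copperline Foods Inc, giving 77% + 23% = 100%.
Chain via Ashford Pharma AG → Orion Industries Corp. → Silverbay Services GmbH (R1): 99% × 47% × 75% × 34% = 11.86515% of Redpoint Realty LP.
Chain via Copperline Foods Inc. → Cobalt Manufacturing Inc. → Halcyon Shipping BV (R1): 100% × 36% × 22% × 33% = 2.6136% of Redpoint Realty LP.
Aggregating (R3): 11.86515% + 2.6136% = 14.47875%.
14.47875% exceeds the 10% threshold by 4.47875 percentage points.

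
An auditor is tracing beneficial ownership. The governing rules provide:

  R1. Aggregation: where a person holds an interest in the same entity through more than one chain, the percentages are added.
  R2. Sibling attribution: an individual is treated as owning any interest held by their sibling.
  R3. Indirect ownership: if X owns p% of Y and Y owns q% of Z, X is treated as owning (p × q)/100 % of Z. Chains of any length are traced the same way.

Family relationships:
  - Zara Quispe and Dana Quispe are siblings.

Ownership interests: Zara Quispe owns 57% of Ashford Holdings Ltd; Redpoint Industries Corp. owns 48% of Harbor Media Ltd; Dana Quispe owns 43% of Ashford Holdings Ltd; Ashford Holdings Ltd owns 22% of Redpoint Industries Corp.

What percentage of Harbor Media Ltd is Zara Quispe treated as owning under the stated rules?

10.56%

By sibling attribution (R2), Zara Quispe is treated as also owning Dana Quispe's interest in Ashford Holdings Ltd, giving 57% + 43% = 100%.
Chain via Ashford Holdings Ltd → Redpoint Industries Corp. (R3): 100% × 22% × 48% = 10.56% of Harbor Media Ltd.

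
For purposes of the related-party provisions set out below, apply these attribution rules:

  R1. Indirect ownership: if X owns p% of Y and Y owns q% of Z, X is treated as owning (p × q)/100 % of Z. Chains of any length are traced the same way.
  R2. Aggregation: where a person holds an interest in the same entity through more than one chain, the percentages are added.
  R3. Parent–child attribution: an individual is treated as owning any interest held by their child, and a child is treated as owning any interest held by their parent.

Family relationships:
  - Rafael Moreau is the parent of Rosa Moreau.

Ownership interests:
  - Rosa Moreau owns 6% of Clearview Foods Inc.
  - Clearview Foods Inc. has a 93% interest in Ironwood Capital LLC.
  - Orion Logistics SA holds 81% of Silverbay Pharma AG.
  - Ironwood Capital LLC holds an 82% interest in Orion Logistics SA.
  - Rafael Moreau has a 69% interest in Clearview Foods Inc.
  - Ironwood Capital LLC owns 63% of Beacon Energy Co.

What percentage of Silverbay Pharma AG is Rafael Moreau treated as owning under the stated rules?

46.32795%

By parent–child attribution (R3), Rafael Moreau is treated as also owning Rosa Moreau's interest in Clearview Foods Inc, giving 69% + 6% = 75%.
Chain via Clearview Foods Inc. → Ironwood Capital LLC → Orion Logistics SA (R1): 75% × 93% × 82% × 81% = 46.32795% of Silverbay Pharma AG.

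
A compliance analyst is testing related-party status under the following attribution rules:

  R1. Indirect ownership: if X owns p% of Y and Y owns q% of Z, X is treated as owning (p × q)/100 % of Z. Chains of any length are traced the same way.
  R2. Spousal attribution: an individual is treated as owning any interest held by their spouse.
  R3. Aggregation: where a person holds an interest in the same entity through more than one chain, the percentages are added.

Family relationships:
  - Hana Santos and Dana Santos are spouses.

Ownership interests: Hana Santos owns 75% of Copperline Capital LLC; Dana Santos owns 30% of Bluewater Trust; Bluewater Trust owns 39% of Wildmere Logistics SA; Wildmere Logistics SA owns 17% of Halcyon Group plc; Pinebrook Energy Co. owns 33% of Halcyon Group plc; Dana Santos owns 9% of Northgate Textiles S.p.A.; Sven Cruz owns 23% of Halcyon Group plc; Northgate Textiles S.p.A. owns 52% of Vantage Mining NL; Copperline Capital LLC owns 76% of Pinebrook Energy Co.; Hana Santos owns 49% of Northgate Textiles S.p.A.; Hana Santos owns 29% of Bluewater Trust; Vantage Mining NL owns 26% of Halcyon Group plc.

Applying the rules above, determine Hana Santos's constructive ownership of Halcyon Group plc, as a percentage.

30.5633%

By spousal attribution (R2), Hana Santos is treated as also owning Dana Santos's interest in Bluewater Trust, giving 29% + 30% = 59%.
By spousal attribution (R2), Hana Santos is treated as also owning Dana Santos's interest in Northgate Textiles S.p.A, giving 49% + 9% = 58%.
Chain via Bluewater Trust → Wildmere Logistics SA (R1): 59% × 39% × 17% = 3.9117% of Halcyon Group plc.
Chain via Copperline Capital LLC → Pinebrook Energy Co. (R1): 75% × 76% × 33% = 18.81% of Halcyon Group plc.
Chain via Northgate Textiles S.p.A. → Vantage Mining NL (R1): 58% × 52% × 26% = 7.8416% of Halcyon Group plc.
Aggregating (R3): 3.9117% + 18.81% + 7.8416% = 30.5633%.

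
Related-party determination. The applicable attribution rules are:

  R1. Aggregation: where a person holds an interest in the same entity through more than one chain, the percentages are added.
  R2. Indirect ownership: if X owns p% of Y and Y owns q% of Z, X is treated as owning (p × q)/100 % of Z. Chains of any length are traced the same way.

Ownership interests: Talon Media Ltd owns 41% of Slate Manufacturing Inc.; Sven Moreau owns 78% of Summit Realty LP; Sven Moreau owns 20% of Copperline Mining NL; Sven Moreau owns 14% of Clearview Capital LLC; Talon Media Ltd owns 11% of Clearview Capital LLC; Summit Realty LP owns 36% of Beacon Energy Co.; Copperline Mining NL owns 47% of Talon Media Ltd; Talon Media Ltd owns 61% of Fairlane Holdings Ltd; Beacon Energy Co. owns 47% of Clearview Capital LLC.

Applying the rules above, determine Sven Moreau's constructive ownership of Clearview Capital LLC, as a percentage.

Chain via Summit Realty LP → Beacon Energy Co. (R2): 78% × 36% × 47% = 13.1976% of Clearview Capital LLC.
Chain via Copperline Mining NL → Talon Media Ltd (R2): 20% × 47% × 11% = 1.034% of Clearview Capital LLC.
Direct interest in Clearview Capital LLC: 14%.
Aggregating (R1): 13.1976% + 1.034% + 14% = 28.2316%.

28.2316%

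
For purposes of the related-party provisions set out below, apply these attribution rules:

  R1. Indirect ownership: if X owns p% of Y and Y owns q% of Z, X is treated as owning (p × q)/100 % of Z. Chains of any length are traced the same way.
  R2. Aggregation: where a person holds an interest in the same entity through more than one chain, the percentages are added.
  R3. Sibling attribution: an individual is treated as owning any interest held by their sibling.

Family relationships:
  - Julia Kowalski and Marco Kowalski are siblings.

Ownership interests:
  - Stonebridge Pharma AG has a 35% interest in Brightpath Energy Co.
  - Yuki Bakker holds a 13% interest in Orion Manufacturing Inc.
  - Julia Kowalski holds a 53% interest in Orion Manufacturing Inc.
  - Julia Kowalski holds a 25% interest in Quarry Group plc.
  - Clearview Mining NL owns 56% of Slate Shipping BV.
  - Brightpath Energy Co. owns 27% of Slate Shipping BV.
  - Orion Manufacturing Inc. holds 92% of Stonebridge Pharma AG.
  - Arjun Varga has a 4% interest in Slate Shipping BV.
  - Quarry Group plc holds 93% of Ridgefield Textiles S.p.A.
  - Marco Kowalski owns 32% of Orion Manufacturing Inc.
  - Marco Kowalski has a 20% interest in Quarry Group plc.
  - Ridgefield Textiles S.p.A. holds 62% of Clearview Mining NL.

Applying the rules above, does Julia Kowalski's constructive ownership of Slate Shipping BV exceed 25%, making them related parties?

By sibling attribution (R3), Julia Kowalski is treated as also owning Marco Kowalski's interest in Orion Manufacturing Inc, giving 53% + 32% = 85%.
By sibling attribution (R3), Julia Kowalski is treated as also owning Marco Kowalski's interest in Quarry Group plc, giving 25% + 20% = 45%.
Chain via Orion Manufacturing Inc. → Stonebridge Pharma AG → Brightpath Energy Co. (R1): 85% × 92% × 35% × 27% = 7.3899% of Slate Shipping BV.
Chain via Quarry Group plc → Ridgefield Textiles S.p.A. → Clearview Mining NL (R1): 45% × 93% × 62% × 56% = 14.53032% of Slate Shipping BV.
Aggregating (R2): 7.3899% + 14.53032% = 21.92022%.
21.92022% does not exceed the 25% threshold, so Julia is not a related party to Slate Shipping BV.

No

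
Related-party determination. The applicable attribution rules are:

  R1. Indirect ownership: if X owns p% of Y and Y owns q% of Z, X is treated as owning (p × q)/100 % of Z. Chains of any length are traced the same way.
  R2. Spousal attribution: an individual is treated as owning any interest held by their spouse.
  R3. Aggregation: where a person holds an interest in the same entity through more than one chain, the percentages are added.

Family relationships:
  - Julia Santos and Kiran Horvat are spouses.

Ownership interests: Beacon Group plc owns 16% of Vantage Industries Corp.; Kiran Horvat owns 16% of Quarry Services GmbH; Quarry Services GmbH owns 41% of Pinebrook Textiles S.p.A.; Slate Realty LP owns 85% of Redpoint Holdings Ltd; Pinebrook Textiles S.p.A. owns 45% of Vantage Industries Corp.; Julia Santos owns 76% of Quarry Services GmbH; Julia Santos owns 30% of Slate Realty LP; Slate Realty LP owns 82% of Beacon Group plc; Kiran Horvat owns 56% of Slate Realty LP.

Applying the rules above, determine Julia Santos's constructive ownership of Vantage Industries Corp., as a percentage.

28.2572%

By spousal attribution (R2), Julia Santos is treated as also owning Kiran Horvat's interest in Slate Realty LP, giving 30% + 56% = 86%.
By spousal attribution (R2), Julia Santos is treated as also owning Kiran Horvat's interest in Quarry Services GmbH, giving 76% + 16% = 92%.
Chain via Slate Realty LP → Beacon Group plc (R1): 86% × 82% × 16% = 11.2832% of Vantage Industries Corp.
Chain via Quarry Services GmbH → Pinebrook Textiles S.p.A. (R1): 92% × 41% × 45% = 16.974% of Vantage Industries Corp.
Aggregating (R3): 11.2832% + 16.974% = 28.2572%.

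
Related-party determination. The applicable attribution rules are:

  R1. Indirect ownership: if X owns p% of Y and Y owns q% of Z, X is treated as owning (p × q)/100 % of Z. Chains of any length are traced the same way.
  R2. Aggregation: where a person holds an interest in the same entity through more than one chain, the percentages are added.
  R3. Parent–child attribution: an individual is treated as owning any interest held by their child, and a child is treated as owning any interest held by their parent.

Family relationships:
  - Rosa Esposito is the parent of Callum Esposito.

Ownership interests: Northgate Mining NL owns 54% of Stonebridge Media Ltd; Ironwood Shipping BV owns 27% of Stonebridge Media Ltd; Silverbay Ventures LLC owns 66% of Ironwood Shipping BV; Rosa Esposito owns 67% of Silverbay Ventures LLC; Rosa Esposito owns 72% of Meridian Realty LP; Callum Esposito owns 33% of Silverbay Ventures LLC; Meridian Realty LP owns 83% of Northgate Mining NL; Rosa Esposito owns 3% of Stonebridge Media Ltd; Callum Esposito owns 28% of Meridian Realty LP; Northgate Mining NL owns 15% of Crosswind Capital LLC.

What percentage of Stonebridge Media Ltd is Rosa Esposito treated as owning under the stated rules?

65.64%

By parent–child attribution (R3), Rosa Esposito is treated as also owning Callum Esposito's interest in Meridian Realty LP, giving 72% + 28% = 100%.
By parent–child attribution (R3), Rosa Esposito is treated as also owning Callum Esposito's interest in Silverbay Ventures LLC, giving 67% + 33% = 100%.
Chain via Meridian Realty LP → Northgate Mining NL (R1): 100% × 83% × 54% = 44.82% of Stonebridge Media Ltd.
Chain via Silverbay Ventures LLC → Ironwood Shipping BV (R1): 100% × 66% × 27% = 17.82% of Stonebridge Media Ltd.
Direct interest in Stonebridge Media Ltd: 3%.
Aggregating (R2): 44.82% + 17.82% + 3% = 65.64%.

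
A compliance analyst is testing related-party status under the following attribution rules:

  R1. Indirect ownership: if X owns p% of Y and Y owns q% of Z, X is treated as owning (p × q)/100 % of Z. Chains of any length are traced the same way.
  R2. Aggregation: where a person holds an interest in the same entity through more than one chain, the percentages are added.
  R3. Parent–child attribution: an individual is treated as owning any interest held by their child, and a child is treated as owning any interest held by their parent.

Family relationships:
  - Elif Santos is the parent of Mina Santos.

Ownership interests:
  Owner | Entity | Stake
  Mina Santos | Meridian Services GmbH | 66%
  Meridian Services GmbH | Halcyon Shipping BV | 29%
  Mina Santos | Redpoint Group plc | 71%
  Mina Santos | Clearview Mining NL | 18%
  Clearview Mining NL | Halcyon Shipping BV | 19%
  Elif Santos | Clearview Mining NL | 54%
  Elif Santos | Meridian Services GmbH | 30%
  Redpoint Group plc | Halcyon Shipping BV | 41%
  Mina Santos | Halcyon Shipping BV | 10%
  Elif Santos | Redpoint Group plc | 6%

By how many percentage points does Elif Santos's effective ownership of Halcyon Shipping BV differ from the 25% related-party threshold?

By parent–child attribution (R3), Elif Santos is treated as also owning Mina Santos's interest in Clearview Mining NL, giving 54% + 18% = 72%.
By parent–child attribution (R3), Elif Santos is treated as also owning Mina Santos's interest in Redpoint Group plc, giving 6% + 71% = 77%.
By parent–child attribution (R3), Elif Santos is treated as also owning Mina Santos's interest in Meridian Services GmbH, giving 30% + 66% = 96%.
By parent–child attribution (R3), Elif Santos is treated as owning Mina Santos's 10% interest in Halcyon Shipping BV.
Chain via Clearview Mining NL (R1): 72% × 19% = 13.68% of Halcyon Shipping BV.
Chain via Redpoint Group plc (R1): 77% × 41% = 31.57% of Halcyon Shipping BV.
Chain via Meridian Services GmbH (R1): 96% × 29% = 27.84% of Halcyon Shipping BV.
Direct interest in Halcyon Shipping BV: 10%.
Aggregating (R2): 13.68% + 31.57% + 27.84% + 10% = 83.09%.
83.09% exceeds the 25% threshold by 58.09 percentage points.

58.09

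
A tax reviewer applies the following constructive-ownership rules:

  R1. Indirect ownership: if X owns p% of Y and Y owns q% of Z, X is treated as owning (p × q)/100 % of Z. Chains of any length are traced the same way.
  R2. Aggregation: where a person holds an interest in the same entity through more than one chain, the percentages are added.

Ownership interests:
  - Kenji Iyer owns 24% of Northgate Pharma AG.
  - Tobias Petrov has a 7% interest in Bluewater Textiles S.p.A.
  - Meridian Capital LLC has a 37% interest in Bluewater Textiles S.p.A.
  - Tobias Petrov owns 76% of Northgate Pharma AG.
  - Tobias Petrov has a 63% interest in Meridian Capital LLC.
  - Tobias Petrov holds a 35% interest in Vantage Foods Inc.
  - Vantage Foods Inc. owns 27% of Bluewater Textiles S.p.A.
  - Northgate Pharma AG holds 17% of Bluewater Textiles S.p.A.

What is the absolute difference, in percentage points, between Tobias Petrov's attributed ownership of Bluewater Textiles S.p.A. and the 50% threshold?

Chain via Meridian Capital LLC (R1): 63% × 37% = 23.31% of Bluewater Textiles S.p.A.
Chain via Vantage Foods Inc. (R1): 35% × 27% = 9.45% of Bluewater Textiles S.p.A.
Chain via Northgate Pharma AG (R1): 76% × 17% = 12.92% of Bluewater Textiles S.p.A.
Direct interest in Bluewater Textiles S.p.A: 7%.
Aggregating (R2): 23.31% + 9.45% + 12.92% + 7% = 52.68%.
52.68% exceeds the 50% threshold by 2.68 percentage points.

2.68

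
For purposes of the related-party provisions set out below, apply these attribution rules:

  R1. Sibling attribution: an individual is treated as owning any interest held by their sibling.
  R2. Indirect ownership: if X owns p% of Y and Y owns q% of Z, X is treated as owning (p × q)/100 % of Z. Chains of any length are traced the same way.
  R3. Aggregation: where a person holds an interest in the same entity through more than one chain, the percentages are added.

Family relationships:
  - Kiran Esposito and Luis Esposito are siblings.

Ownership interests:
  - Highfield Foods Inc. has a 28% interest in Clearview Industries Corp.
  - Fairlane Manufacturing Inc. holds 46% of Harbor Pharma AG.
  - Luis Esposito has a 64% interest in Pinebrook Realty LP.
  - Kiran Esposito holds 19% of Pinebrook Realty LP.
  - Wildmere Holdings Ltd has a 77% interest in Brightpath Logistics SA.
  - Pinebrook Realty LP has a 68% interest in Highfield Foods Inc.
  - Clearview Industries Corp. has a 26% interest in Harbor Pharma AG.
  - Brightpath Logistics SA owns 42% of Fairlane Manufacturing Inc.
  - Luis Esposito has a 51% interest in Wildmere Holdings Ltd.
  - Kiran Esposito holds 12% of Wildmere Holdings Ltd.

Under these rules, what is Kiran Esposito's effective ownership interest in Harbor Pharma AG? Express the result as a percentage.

13.480964%

By sibling attribution (R1), Kiran Esposito is treated as also owning Luis Esposito's interest in Wildmere Holdings Ltd, giving 12% + 51% = 63%.
By sibling attribution (R1), Kiran Esposito is treated as also owning Luis Esposito's interest in Pinebrook Realty LP, giving 19% + 64% = 83%.
Chain via Wildmere Holdings Ltd → Brightpath Logistics SA → Fairlane Manufacturing Inc. (R2): 63% × 77% × 42% × 46% = 9.372132% of Harbor Pharma AG.
Chain via Pinebrook Realty LP → Highfield Foods Inc. → Clearview Industries Corp. (R2): 83% × 68% × 28% × 26% = 4.108832% of Harbor Pharma AG.
Aggregating (R3): 9.372132% + 4.108832% = 13.480964%.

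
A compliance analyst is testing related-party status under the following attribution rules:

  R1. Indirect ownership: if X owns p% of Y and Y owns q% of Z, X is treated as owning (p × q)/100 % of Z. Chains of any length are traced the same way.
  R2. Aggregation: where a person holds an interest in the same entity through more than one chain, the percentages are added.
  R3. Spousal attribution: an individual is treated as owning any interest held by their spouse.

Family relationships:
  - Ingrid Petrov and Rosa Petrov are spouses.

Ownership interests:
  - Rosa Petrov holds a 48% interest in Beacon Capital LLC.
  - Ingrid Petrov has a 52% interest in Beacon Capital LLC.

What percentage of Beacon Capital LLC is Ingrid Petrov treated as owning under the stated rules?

By spousal attribution (R3), Ingrid Petrov is treated as also owning Rosa Petrov's interest in Beacon Capital LLC, giving 52% + 48% = 100%.
Direct interest in Beacon Capital LLC: 100%.

100%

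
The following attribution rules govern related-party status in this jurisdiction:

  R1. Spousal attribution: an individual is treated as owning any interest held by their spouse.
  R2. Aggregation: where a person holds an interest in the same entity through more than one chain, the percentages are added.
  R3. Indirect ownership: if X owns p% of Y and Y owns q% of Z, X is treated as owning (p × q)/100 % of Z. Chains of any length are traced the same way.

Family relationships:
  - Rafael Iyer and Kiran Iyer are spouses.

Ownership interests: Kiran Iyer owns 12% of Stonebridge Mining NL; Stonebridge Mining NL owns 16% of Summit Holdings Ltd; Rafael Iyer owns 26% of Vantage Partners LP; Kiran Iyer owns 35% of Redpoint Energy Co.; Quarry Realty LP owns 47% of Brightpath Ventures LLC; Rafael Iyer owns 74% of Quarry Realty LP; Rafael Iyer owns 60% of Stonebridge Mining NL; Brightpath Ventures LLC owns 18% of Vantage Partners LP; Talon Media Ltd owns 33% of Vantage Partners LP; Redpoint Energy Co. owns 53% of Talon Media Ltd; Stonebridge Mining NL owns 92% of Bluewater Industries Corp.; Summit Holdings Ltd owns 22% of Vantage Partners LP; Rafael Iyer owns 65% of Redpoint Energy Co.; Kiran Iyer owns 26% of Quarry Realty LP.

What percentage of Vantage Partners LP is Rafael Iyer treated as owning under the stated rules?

By spousal attribution (R1), Rafael Iyer is treated as also owning Kiran Iyer's interest in Stonebridge Mining NL, giving 60% + 12% = 72%.
By spousal attribution (R1), Rafael Iyer is treated as also owning Kiran Iyer's interest in Quarry Realty LP, giving 74% + 26% = 100%.
By spousal attribution (R1), Rafael Iyer is treated as also owning Kiran Iyer's interest in Redpoint Energy Co, giving 65% + 35% = 100%.
Chain via Stonebridge Mining NL → Summit Holdings Ltd (R3): 72% × 16% × 22% = 2.5344% of Vantage Partners LP.
Chain via Quarry Realty LP → Brightpath Ventures LLC (R3): 100% × 47% × 18% = 8.46% of Vantage Partners LP.
Chain via Redpoint Energy Co. → Talon Media Ltd (R3): 100% × 53% × 33% = 17.49% of Vantage Partners LP.
Direct interest in Vantage Partners LP: 26%.
Aggregating (R2): 2.5344% + 8.46% + 17.49% + 26% = 54.4844%.

54.4844%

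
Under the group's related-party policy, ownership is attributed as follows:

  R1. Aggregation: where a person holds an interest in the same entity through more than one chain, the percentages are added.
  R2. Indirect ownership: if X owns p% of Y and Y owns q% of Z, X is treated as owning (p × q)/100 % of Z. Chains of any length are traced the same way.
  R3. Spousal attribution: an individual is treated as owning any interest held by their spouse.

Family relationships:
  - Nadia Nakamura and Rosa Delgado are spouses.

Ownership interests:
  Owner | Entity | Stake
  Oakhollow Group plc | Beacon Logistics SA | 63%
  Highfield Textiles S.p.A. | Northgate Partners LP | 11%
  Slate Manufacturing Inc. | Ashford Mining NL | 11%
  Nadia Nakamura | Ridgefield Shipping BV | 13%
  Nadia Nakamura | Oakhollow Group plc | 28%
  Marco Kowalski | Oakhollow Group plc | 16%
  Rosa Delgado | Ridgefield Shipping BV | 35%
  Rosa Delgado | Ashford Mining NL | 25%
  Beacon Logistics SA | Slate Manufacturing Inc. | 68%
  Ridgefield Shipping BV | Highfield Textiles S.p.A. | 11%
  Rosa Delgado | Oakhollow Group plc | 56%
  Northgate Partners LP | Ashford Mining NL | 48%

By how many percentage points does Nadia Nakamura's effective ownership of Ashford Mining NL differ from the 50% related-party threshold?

20.7628

By spousal attribution (R3), Nadia Nakamura is treated as also owning Rosa Delgado's interest in Ridgefield Shipping BV, giving 13% + 35% = 48%.
By spousal attribution (R3), Nadia Nakamura is treated as also owning Rosa Delgado's interest in Oakhollow Group plc, giving 28% + 56% = 84%.
By spousal attribution (R3), Nadia Nakamura is treated as owning Rosa Delgado's 25% interest in Ashford Mining NL.
Chain via Ridgefield Shipping BV → Highfield Textiles S.p.A. → Northgate Partners LP (R2): 48% × 11% × 11% × 48% = 0.278784% of Ashford Mining NL.
Chain via Oakhollow Group plc → Beacon Logistics SA → Slate Manufacturing Inc. (R2): 84% × 63% × 68% × 11% = 3.958416% of Ashford Mining NL.
Direct interest in Ashford Mining NL: 25%.
Aggregating (R1): 0.278784% + 3.958416% + 25% = 29.2372%.
29.2372% falls short of the 50% threshold by 20.7628 percentage points.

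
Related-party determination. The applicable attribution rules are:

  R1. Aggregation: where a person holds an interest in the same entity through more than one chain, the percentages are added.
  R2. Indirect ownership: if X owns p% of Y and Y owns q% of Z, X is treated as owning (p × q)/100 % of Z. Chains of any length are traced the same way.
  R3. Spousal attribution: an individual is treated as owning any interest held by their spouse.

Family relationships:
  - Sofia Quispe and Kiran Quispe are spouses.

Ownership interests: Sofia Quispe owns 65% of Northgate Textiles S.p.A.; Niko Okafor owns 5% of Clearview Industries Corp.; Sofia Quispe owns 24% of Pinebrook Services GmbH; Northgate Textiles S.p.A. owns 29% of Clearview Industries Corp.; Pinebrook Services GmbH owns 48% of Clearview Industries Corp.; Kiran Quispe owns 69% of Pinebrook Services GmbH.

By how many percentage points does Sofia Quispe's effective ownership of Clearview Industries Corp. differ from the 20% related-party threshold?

43.49

By spousal attribution (R3), Sofia Quispe is treated as also owning Kiran Quispe's interest in Pinebrook Services GmbH, giving 24% + 69% = 93%.
Chain via Northgate Textiles S.p.A. (R2): 65% × 29% = 18.85% of Clearview Industries Corp.
Chain via Pinebrook Services GmbH (R2): 93% × 48% = 44.64% of Clearview Industries Corp.
Aggregating (R1): 18.85% + 44.64% = 63.49%.
63.49% exceeds the 20% threshold by 43.49 percentage points.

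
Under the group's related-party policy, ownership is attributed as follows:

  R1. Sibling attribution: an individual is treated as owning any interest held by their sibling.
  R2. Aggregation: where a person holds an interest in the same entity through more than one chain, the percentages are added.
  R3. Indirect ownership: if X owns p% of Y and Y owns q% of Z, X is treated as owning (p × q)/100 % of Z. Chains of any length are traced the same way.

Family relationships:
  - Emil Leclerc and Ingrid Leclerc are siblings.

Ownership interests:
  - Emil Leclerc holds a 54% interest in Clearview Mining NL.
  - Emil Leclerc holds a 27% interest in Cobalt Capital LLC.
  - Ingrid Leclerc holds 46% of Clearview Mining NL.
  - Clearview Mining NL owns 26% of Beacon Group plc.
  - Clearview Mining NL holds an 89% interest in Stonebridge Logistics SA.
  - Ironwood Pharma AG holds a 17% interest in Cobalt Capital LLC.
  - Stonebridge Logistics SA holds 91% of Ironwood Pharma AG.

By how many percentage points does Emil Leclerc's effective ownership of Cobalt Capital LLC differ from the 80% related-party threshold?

39.2317

By sibling attribution (R1), Emil Leclerc is treated as also owning Ingrid Leclerc's interest in Clearview Mining NL, giving 54% + 46% = 100%.
Chain via Clearview Mining NL → Stonebridge Logistics SA → Ironwood Pharma AG (R3): 100% × 89% × 91% × 17% = 13.7683% of Cobalt Capital LLC.
Direct interest in Cobalt Capital LLC: 27%.
Aggregating (R2): 13.7683% + 27% = 40.7683%.
40.7683% falls short of the 80% threshold by 39.2317 percentage points.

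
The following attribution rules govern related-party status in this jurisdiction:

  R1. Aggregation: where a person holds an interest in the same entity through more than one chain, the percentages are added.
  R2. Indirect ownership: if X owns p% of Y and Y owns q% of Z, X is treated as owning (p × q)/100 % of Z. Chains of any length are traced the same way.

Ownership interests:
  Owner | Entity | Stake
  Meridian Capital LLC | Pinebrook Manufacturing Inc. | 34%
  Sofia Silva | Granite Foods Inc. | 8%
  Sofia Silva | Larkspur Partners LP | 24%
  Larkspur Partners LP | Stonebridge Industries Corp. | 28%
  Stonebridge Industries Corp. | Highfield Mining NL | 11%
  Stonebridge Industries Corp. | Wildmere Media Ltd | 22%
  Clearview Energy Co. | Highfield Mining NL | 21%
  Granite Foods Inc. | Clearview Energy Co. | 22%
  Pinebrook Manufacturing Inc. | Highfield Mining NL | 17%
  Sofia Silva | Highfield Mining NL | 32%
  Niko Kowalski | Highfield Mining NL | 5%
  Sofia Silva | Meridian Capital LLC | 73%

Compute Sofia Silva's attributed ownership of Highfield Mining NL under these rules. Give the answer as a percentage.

Chain via Granite Foods Inc. → Clearview Energy Co. (R2): 8% × 22% × 21% = 0.3696% of Highfield Mining NL.
Chain via Larkspur Partners LP → Stonebridge Industries Corp. (R2): 24% × 28% × 11% = 0.7392% of Highfield Mining NL.
Chain via Meridian Capital LLC → Pinebrook Manufacturing Inc. (R2): 73% × 34% × 17% = 4.2194% of Highfield Mining NL.
Direct interest in Highfield Mining NL: 32%.
Aggregating (R1): 0.3696% + 0.7392% + 4.2194% + 32% = 37.3282%.

37.3282%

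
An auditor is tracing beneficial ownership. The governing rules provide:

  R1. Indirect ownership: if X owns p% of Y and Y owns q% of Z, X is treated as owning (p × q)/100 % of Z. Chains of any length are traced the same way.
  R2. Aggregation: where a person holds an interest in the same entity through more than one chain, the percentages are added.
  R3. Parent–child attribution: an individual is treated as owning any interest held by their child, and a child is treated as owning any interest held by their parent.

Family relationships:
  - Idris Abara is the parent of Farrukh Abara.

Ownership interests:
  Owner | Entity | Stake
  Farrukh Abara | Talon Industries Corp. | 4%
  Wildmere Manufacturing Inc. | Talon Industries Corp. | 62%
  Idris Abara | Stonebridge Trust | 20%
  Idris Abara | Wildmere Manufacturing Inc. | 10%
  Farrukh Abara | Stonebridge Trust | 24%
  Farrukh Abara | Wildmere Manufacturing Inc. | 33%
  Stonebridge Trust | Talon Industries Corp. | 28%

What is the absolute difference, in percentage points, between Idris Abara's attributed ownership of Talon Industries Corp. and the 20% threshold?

22.98

By parent–child attribution (R3), Idris Abara is treated as also owning Farrukh Abara's interest in Stonebridge Trust, giving 20% + 24% = 44%.
By parent–child attribution (R3), Idris Abara is treated as also owning Farrukh Abara's interest in Wildmere Manufacturing Inc, giving 10% + 33% = 43%.
By parent–child attribution (R3), Idris Abara is treated as owning Farrukh Abara's 4% interest in Talon Industries Corp.
Chain via Stonebridge Trust (R1): 44% × 28% = 12.32% of Talon Industries Corp.
Chain via Wildmere Manufacturing Inc. (R1): 43% × 62% = 26.66% of Talon Industries Corp.
Direct interest in Talon Industries Corp: 4%.
Aggregating (R2): 12.32% + 26.66% + 4% = 42.98%.
42.98% exceeds the 20% threshold by 22.98 percentage points.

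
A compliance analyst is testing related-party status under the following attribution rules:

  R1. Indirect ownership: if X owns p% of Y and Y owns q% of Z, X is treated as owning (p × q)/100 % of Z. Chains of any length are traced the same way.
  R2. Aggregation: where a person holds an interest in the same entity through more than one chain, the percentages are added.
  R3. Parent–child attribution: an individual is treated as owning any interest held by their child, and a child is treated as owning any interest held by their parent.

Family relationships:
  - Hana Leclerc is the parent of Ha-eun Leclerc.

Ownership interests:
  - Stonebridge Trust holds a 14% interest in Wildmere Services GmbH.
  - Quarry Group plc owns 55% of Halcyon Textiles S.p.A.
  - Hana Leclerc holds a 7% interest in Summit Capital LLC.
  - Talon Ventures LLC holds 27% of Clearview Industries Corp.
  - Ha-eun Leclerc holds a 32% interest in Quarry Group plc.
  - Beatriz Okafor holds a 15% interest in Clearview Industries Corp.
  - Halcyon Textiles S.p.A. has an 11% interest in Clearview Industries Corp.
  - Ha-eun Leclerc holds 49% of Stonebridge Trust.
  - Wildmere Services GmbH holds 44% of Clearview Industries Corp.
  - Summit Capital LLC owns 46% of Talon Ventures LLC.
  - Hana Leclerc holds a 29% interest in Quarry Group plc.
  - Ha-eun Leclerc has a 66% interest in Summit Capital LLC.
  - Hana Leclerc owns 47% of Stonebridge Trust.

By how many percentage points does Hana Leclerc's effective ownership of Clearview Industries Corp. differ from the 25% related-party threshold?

By parent–child attribution (R3), Hana Leclerc is treated as also owning Ha-eun Leclerc's interest in Summit Capital LLC, giving 7% + 66% = 73%.
By parent–child attribution (R3), Hana Leclerc is treated as also owning Ha-eun Leclerc's interest in Quarry Group plc, giving 29% + 32% = 61%.
By parent–child attribution (R3), Hana Leclerc is treated as also owning Ha-eun Leclerc's interest in Stonebridge Trust, giving 47% + 49% = 96%.
Chain via Summit Capital LLC → Talon Ventures LLC (R1): 73% × 46% × 27% = 9.0666% of Clearview Industries Corp.
Chain via Quarry Group plc → Halcyon Textiles S.p.A. (R1): 61% × 55% × 11% = 3.6905% of Clearview Industries Corp.
Chain via Stonebridge Trust → Wildmere Services GmbH (R1): 96% × 14% × 44% = 5.9136% of Clearview Industries Corp.
Aggregating (R2): 9.0666% + 3.6905% + 5.9136% = 18.6707%.
18.6707% falls short of the 25% threshold by 6.3293 percentage points.

6.3293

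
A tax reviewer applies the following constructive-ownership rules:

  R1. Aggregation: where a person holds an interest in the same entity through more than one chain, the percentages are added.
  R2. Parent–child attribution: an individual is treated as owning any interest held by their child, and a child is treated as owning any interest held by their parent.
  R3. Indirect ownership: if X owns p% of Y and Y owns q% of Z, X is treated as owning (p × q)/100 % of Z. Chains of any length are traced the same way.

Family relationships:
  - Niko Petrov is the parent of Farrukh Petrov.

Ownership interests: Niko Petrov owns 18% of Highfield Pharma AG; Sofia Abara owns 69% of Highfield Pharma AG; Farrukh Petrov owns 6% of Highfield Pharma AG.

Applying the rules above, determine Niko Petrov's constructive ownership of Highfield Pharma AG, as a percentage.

24%

By parent–child attribution (R2), Niko Petrov is treated as also owning Farrukh Petrov's interest in Highfield Pharma AG, giving 18% + 6% = 24%.
Direct interest in Highfield Pharma AG: 24%.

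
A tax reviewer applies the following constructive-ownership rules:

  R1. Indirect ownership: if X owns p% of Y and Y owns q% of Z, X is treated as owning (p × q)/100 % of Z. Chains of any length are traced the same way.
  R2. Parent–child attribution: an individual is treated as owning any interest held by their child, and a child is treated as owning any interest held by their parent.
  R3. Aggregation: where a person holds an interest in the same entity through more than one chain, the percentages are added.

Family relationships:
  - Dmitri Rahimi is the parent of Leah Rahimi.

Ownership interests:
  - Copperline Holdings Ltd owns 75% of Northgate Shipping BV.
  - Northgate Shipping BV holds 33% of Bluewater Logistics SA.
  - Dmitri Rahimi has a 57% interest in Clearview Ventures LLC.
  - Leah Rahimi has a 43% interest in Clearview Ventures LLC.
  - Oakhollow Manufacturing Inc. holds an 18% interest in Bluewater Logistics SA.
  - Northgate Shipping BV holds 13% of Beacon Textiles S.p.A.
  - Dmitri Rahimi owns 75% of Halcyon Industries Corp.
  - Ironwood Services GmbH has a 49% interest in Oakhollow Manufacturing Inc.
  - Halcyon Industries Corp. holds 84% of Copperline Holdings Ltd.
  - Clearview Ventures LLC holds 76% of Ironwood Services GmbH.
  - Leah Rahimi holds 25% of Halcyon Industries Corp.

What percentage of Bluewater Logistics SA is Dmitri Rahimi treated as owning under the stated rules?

By parent–child attribution (R2), Dmitri Rahimi is treated as also owning Leah Rahimi's interest in Halcyon Industries Corp, giving 75% + 25% = 100%.
By parent–child attribution (R2), Dmitri Rahimi is treated as also owning Leah Rahimi's interest in Clearview Ventures LLC, giving 57% + 43% = 100%.
Chain via Halcyon Industries Corp. → Copperline Holdings Ltd → Northgate Shipping BV (R1): 100% × 84% × 75% × 33% = 20.79% of Bluewater Logistics SA.
Chain via Clearview Ventures LLC → Ironwood Services GmbH → Oakhollow Manufacturing Inc. (R1): 100% × 76% × 49% × 18% = 6.7032% of Bluewater Logistics SA.
Aggregating (R3): 20.79% + 6.7032% = 27.4932%.

27.4932%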